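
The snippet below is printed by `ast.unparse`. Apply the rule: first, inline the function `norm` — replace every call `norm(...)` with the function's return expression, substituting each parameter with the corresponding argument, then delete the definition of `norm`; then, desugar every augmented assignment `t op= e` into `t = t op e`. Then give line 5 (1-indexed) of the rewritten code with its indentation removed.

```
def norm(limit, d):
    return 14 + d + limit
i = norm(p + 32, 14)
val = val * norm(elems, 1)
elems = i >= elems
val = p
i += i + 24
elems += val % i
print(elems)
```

Transformed code:
i = 14 + 14 + (p + 32)
val = val * (14 + 1 + elems)
elems = i >= elems
val = p
i = i + (i + 24)
elems = elems + val % i
print(elems)

i = i + (i + 24)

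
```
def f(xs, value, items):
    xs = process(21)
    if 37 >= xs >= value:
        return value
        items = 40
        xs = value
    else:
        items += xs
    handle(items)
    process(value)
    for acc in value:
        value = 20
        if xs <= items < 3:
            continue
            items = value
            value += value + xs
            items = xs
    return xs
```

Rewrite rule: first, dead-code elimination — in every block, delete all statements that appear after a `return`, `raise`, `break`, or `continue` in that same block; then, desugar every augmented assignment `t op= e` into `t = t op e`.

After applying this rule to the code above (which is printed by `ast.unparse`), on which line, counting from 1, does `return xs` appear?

13

Transformed code:
def f(xs, value, items):
    xs = process(21)
    if 37 >= xs >= value:
        return value
    else:
        items = items + xs
    handle(items)
    process(value)
    for acc in value:
        value = 20
        if xs <= items < 3:
            continue
    return xs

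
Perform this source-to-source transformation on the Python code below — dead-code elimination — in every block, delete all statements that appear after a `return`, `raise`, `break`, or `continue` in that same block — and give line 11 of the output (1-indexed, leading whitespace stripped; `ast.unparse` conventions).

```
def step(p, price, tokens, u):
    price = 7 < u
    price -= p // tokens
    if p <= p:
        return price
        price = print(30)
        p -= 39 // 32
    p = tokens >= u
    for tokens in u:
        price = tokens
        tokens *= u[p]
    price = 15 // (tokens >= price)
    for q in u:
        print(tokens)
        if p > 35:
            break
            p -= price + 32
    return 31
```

Transformed code:
def step(p, price, tokens, u):
    price = 7 < u
    price -= p // tokens
    if p <= p:
        return price
    p = tokens >= u
    for tokens in u:
        price = tokens
        tokens *= u[p]
    price = 15 // (tokens >= price)
    for q in u:
        print(tokens)
        if p > 35:
            break
    return 31

for q in u:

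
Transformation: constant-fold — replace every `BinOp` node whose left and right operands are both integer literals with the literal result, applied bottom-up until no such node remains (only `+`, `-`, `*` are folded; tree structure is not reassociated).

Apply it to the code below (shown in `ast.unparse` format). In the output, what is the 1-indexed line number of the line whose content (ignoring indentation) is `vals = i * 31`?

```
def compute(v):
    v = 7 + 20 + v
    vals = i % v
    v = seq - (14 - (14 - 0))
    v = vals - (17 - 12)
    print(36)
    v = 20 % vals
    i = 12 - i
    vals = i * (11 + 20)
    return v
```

Transformed code:
def compute(v):
    v = 27 + v
    vals = i % v
    v = seq - 0
    v = vals - 5
    print(36)
    v = 20 % vals
    i = 12 - i
    vals = i * 31
    return v

9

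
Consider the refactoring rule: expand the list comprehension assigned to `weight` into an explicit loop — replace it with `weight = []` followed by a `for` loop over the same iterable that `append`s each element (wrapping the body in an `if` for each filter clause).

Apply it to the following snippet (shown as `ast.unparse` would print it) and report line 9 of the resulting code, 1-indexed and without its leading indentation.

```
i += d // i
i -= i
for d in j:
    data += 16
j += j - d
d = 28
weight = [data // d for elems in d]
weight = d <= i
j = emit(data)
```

weight.append(data // d)

Transformed code:
i += d // i
i -= i
for d in j:
    data += 16
j += j - d
d = 28
weight = []
for elems in d:
    weight.append(data // d)
weight = d <= i
j = emit(data)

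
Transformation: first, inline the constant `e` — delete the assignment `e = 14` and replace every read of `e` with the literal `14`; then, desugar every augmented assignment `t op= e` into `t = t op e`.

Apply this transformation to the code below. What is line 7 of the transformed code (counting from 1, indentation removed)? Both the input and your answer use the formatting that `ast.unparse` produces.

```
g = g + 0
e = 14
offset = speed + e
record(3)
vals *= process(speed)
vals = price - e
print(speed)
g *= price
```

Transformed code:
g = g + 0
offset = speed + 14
record(3)
vals = vals * process(speed)
vals = price - 14
print(speed)
g = g * price

g = g * price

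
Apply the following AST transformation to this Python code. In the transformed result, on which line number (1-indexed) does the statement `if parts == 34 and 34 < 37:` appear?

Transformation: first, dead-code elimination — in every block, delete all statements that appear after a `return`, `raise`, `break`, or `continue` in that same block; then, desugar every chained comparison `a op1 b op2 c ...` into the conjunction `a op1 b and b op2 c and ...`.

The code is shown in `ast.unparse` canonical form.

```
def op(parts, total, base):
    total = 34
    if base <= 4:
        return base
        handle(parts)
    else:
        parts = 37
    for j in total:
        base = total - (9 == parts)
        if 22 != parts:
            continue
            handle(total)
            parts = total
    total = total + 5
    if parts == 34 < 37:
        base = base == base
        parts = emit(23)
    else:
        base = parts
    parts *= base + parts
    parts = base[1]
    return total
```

Transformed code:
def op(parts, total, base):
    total = 34
    if base <= 4:
        return base
    else:
        parts = 37
    for j in total:
        base = total - (9 == parts)
        if 22 != parts:
            continue
    total = total + 5
    if parts == 34 and 34 < 37:
        base = base == base
        parts = emit(23)
    else:
        base = parts
    parts *= base + parts
    parts = base[1]
    return total

12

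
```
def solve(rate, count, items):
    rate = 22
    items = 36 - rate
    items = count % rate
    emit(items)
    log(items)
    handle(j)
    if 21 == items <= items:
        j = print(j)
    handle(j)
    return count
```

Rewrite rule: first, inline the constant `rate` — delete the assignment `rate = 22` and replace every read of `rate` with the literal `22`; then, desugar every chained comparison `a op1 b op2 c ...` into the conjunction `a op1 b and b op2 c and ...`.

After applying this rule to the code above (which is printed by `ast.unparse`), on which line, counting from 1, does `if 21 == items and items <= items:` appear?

Transformed code:
def solve(rate, count, items):
    items = 36 - 22
    items = count % 22
    emit(items)
    log(items)
    handle(j)
    if 21 == items and items <= items:
        j = print(j)
    handle(j)
    return count

7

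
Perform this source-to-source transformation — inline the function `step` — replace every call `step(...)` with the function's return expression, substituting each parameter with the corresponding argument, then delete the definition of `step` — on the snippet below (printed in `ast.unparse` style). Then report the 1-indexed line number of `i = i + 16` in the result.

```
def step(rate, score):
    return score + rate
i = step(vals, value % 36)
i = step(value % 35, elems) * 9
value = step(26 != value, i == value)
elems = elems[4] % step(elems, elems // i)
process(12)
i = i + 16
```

6

Transformed code:
i = value % 36 + vals
i = (elems + value % 35) * 9
value = (i == value) + (26 != value)
elems = elems[4] % (elems // i + elems)
process(12)
i = i + 16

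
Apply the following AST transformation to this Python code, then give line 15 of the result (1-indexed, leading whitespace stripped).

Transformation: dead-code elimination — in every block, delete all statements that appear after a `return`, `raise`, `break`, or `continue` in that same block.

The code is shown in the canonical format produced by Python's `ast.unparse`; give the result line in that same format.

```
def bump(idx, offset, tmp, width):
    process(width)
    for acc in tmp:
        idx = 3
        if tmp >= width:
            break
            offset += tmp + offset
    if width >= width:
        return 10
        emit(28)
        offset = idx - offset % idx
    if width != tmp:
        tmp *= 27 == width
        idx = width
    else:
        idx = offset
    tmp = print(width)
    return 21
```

return 21

Transformed code:
def bump(idx, offset, tmp, width):
    process(width)
    for acc in tmp:
        idx = 3
        if tmp >= width:
            break
    if width >= width:
        return 10
    if width != tmp:
        tmp *= 27 == width
        idx = width
    else:
        idx = offset
    tmp = print(width)
    return 21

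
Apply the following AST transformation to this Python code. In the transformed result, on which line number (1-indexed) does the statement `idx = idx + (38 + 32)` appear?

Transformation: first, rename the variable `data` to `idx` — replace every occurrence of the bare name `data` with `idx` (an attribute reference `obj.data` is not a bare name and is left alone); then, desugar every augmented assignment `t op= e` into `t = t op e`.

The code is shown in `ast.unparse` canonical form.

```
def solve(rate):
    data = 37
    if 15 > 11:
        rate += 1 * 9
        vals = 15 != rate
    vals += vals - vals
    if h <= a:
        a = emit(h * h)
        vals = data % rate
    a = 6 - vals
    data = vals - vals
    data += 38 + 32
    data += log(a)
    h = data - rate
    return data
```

Transformed code:
def solve(rate):
    idx = 37
    if 15 > 11:
        rate = rate + 1 * 9
        vals = 15 != rate
    vals = vals + (vals - vals)
    if h <= a:
        a = emit(h * h)
        vals = idx % rate
    a = 6 - vals
    idx = vals - vals
    idx = idx + (38 + 32)
    idx = idx + log(a)
    h = idx - rate
    return idx

12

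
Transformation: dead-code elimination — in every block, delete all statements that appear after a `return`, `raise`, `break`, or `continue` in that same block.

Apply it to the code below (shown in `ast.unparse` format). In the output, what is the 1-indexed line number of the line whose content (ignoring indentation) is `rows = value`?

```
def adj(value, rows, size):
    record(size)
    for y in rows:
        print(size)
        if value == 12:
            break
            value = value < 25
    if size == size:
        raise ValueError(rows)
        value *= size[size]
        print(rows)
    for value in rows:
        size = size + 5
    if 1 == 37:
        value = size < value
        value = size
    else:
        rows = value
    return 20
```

Transformed code:
def adj(value, rows, size):
    record(size)
    for y in rows:
        print(size)
        if value == 12:
            break
    if size == size:
        raise ValueError(rows)
    for value in rows:
        size = size + 5
    if 1 == 37:
        value = size < value
        value = size
    else:
        rows = value
    return 20

15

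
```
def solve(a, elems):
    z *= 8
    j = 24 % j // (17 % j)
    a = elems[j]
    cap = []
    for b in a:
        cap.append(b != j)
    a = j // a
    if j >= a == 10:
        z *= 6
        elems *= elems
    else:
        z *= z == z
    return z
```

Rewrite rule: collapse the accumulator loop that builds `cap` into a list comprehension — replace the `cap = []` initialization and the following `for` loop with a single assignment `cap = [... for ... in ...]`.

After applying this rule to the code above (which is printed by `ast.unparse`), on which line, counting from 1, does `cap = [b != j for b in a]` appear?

Transformed code:
def solve(a, elems):
    z *= 8
    j = 24 % j // (17 % j)
    a = elems[j]
    cap = [b != j for b in a]
    a = j // a
    if j >= a == 10:
        z *= 6
        elems *= elems
    else:
        z *= z == z
    return z

5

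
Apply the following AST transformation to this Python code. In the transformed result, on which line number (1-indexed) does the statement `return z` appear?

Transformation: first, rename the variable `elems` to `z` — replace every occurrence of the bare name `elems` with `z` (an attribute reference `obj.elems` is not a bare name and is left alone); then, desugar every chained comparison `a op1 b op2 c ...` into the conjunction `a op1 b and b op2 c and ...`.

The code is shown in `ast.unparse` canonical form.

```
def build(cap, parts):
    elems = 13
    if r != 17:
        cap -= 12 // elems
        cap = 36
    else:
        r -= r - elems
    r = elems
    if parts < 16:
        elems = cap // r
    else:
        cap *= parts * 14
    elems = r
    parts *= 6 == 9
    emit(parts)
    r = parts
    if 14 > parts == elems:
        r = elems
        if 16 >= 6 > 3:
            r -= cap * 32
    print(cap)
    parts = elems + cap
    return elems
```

23

Transformed code:
def build(cap, parts):
    z = 13
    if r != 17:
        cap -= 12 // z
        cap = 36
    else:
        r -= r - z
    r = z
    if parts < 16:
        z = cap // r
    else:
        cap *= parts * 14
    z = r
    parts *= 6 == 9
    emit(parts)
    r = parts
    if 14 > parts and parts == z:
        r = z
        if 16 >= 6 and 6 > 3:
            r -= cap * 32
    print(cap)
    parts = z + cap
    return z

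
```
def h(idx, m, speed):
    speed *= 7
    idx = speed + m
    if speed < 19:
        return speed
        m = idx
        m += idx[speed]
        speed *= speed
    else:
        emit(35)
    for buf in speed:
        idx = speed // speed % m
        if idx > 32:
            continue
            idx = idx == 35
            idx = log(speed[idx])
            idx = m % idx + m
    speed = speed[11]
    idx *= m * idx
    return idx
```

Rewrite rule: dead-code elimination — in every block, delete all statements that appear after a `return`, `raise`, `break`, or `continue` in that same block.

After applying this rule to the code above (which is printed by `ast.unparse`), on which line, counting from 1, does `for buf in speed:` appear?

8

Transformed code:
def h(idx, m, speed):
    speed *= 7
    idx = speed + m
    if speed < 19:
        return speed
    else:
        emit(35)
    for buf in speed:
        idx = speed // speed % m
        if idx > 32:
            continue
    speed = speed[11]
    idx *= m * idx
    return idx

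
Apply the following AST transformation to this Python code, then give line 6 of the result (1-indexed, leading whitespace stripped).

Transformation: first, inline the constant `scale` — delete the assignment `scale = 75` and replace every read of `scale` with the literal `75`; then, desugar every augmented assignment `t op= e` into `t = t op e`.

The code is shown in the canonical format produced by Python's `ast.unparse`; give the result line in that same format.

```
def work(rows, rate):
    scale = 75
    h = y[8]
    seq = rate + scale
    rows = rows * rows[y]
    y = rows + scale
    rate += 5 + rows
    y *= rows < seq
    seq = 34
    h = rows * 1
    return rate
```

rate = rate + (5 + rows)

Transformed code:
def work(rows, rate):
    h = y[8]
    seq = rate + 75
    rows = rows * rows[y]
    y = rows + 75
    rate = rate + (5 + rows)
    y = y * (rows < seq)
    seq = 34
    h = rows * 1
    return rate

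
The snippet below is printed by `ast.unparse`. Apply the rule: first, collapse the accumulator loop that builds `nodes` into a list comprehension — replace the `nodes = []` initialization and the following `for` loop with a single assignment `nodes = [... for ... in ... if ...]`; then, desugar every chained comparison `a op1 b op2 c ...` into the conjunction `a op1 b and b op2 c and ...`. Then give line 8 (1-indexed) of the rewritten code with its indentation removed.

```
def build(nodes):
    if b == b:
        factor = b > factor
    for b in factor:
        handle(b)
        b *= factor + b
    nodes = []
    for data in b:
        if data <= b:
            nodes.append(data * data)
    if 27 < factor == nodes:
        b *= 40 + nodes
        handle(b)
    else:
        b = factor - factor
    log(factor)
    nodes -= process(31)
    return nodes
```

Transformed code:
def build(nodes):
    if b == b:
        factor = b > factor
    for b in factor:
        handle(b)
        b *= factor + b
    nodes = [data * data for data in b if data <= b]
    if 27 < factor and factor == nodes:
        b *= 40 + nodes
        handle(b)
    else:
        b = factor - factor
    log(factor)
    nodes -= process(31)
    return nodes

if 27 < factor and factor == nodes:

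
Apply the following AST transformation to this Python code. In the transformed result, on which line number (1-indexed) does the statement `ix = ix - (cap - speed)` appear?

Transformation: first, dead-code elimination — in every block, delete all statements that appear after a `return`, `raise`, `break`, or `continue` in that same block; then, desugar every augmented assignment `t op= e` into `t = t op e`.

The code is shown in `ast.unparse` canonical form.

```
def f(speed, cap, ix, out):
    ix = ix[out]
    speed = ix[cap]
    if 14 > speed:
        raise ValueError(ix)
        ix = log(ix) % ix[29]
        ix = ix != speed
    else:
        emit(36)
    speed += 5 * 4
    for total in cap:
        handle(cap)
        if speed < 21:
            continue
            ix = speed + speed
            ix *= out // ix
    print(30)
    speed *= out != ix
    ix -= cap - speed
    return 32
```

15

Transformed code:
def f(speed, cap, ix, out):
    ix = ix[out]
    speed = ix[cap]
    if 14 > speed:
        raise ValueError(ix)
    else:
        emit(36)
    speed = speed + 5 * 4
    for total in cap:
        handle(cap)
        if speed < 21:
            continue
    print(30)
    speed = speed * (out != ix)
    ix = ix - (cap - speed)
    return 32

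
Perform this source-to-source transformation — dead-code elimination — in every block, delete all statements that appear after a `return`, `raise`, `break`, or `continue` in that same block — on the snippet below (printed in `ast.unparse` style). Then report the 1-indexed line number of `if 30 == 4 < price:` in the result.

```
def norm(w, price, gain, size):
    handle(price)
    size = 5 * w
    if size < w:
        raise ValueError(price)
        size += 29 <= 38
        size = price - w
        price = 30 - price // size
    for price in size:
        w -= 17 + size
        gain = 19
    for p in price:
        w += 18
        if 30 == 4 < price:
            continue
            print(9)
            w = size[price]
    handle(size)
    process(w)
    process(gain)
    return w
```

11

Transformed code:
def norm(w, price, gain, size):
    handle(price)
    size = 5 * w
    if size < w:
        raise ValueError(price)
    for price in size:
        w -= 17 + size
        gain = 19
    for p in price:
        w += 18
        if 30 == 4 < price:
            continue
    handle(size)
    process(w)
    process(gain)
    return w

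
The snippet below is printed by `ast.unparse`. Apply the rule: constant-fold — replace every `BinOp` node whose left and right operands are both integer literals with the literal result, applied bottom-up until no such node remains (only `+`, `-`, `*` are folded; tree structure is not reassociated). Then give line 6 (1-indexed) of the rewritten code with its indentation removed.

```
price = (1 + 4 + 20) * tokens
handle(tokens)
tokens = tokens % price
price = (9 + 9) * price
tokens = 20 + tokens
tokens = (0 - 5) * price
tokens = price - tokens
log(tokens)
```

Transformed code:
price = 25 * tokens
handle(tokens)
tokens = tokens % price
price = 18 * price
tokens = 20 + tokens
tokens = -5 * price
tokens = price - tokens
log(tokens)

tokens = -5 * price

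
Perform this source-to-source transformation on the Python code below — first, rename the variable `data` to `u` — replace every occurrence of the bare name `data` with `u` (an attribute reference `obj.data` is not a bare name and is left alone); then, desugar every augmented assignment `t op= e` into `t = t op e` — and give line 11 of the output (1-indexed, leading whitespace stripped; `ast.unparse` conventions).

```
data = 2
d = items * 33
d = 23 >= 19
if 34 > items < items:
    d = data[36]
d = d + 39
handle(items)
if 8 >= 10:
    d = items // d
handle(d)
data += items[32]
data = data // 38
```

u = u + items[32]

Transformed code:
u = 2
d = items * 33
d = 23 >= 19
if 34 > items < items:
    d = u[36]
d = d + 39
handle(items)
if 8 >= 10:
    d = items // d
handle(d)
u = u + items[32]
u = u // 38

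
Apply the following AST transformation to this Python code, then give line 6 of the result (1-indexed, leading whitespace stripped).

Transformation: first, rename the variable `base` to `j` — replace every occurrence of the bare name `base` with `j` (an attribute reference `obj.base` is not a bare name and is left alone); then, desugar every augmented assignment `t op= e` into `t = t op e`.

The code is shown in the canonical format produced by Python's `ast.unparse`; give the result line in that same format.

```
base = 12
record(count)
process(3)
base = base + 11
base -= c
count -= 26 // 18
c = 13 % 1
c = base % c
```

Transformed code:
j = 12
record(count)
process(3)
j = j + 11
j = j - c
count = count - 26 // 18
c = 13 % 1
c = j % c

count = count - 26 // 18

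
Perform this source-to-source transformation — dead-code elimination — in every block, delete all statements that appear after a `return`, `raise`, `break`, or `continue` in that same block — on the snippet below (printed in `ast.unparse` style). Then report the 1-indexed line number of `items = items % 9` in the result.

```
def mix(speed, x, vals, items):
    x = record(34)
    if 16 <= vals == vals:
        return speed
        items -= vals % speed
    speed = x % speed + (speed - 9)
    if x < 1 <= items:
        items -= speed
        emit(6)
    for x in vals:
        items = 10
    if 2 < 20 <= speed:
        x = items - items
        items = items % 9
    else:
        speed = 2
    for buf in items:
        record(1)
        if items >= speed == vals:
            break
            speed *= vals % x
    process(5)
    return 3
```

Transformed code:
def mix(speed, x, vals, items):
    x = record(34)
    if 16 <= vals == vals:
        return speed
    speed = x % speed + (speed - 9)
    if x < 1 <= items:
        items -= speed
        emit(6)
    for x in vals:
        items = 10
    if 2 < 20 <= speed:
        x = items - items
        items = items % 9
    else:
        speed = 2
    for buf in items:
        record(1)
        if items >= speed == vals:
            break
    process(5)
    return 3

13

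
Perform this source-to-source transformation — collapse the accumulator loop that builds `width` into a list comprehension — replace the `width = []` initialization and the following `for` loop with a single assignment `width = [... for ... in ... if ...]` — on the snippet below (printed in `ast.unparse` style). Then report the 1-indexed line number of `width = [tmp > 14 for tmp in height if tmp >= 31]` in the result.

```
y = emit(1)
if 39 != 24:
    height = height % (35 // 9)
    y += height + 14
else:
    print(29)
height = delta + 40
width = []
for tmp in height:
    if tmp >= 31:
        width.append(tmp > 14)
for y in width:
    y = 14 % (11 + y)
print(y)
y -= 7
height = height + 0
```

8

Transformed code:
y = emit(1)
if 39 != 24:
    height = height % (35 // 9)
    y += height + 14
else:
    print(29)
height = delta + 40
width = [tmp > 14 for tmp in height if tmp >= 31]
for y in width:
    y = 14 % (11 + y)
print(y)
y -= 7
height = height + 0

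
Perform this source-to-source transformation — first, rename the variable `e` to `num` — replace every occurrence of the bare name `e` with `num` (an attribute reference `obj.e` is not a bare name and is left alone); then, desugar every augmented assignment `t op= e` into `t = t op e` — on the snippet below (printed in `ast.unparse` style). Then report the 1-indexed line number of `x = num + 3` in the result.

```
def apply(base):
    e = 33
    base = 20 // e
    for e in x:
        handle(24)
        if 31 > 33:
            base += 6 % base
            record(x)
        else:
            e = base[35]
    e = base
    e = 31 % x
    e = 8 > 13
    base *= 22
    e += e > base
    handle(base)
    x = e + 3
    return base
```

17

Transformed code:
def apply(base):
    num = 33
    base = 20 // num
    for num in x:
        handle(24)
        if 31 > 33:
            base = base + 6 % base
            record(x)
        else:
            num = base[35]
    num = base
    num = 31 % x
    num = 8 > 13
    base = base * 22
    num = num + (num > base)
    handle(base)
    x = num + 3
    return base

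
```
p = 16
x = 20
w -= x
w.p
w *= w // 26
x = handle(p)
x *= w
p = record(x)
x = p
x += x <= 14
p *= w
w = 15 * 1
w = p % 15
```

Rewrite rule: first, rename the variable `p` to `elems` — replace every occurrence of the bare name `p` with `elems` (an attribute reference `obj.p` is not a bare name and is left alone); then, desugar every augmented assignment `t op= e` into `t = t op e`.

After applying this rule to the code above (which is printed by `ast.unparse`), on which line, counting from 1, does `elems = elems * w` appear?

Transformed code:
elems = 16
x = 20
w = w - x
w.p
w = w * (w // 26)
x = handle(elems)
x = x * w
elems = record(x)
x = elems
x = x + (x <= 14)
elems = elems * w
w = 15 * 1
w = elems % 15

11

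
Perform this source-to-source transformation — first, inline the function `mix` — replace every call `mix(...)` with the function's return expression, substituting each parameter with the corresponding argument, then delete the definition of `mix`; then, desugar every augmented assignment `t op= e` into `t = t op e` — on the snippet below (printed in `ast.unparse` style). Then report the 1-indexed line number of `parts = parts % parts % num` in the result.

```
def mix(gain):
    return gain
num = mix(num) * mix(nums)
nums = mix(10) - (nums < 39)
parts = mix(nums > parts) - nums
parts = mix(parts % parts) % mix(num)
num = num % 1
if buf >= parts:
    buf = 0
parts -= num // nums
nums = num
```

Transformed code:
num = num * nums
nums = 10 - (nums < 39)
parts = (nums > parts) - nums
parts = parts % parts % num
num = num % 1
if buf >= parts:
    buf = 0
parts = parts - num // nums
nums = num

4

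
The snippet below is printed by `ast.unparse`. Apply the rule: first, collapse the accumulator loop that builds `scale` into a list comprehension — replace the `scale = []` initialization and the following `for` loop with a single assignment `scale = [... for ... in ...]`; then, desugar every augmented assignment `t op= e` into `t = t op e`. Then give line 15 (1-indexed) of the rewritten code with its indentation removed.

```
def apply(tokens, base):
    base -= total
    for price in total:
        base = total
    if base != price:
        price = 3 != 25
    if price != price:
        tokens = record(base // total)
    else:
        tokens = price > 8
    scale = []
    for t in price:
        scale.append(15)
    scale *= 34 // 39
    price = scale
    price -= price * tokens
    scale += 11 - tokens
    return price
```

Transformed code:
def apply(tokens, base):
    base = base - total
    for price in total:
        base = total
    if base != price:
        price = 3 != 25
    if price != price:
        tokens = record(base // total)
    else:
        tokens = price > 8
    scale = [15 for t in price]
    scale = scale * (34 // 39)
    price = scale
    price = price - price * tokens
    scale = scale + (11 - tokens)
    return price

scale = scale + (11 - tokens)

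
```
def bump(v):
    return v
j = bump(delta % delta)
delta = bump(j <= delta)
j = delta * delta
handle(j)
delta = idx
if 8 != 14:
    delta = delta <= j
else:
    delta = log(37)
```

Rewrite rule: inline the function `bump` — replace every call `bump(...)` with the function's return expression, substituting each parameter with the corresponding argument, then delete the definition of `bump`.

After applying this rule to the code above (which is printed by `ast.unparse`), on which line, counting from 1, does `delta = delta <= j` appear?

7

Transformed code:
j = delta % delta
delta = j <= delta
j = delta * delta
handle(j)
delta = idx
if 8 != 14:
    delta = delta <= j
else:
    delta = log(37)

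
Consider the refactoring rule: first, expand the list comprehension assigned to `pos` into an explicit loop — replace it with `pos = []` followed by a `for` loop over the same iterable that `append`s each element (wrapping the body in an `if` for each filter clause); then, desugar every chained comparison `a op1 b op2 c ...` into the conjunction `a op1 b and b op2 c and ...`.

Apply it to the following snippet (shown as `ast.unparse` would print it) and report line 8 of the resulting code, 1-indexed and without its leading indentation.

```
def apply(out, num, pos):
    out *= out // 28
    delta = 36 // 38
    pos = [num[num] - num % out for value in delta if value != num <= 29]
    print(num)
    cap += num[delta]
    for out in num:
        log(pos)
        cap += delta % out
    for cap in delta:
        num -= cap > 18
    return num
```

print(num)

Transformed code:
def apply(out, num, pos):
    out *= out // 28
    delta = 36 // 38
    pos = []
    for value in delta:
        if value != num and num <= 29:
            pos.append(num[num] - num % out)
    print(num)
    cap += num[delta]
    for out in num:
        log(pos)
        cap += delta % out
    for cap in delta:
        num -= cap > 18
    return num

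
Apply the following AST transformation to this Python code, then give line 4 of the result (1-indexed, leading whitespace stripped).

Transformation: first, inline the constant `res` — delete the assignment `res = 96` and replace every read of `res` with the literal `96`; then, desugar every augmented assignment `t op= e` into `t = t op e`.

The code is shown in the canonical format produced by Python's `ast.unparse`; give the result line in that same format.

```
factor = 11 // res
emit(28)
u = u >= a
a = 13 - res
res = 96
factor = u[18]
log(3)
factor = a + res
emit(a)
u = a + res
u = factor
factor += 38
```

a = 13 - 96

Transformed code:
factor = 11 // 96
emit(28)
u = u >= a
a = 13 - 96
factor = u[18]
log(3)
factor = a + 96
emit(a)
u = a + 96
u = factor
factor = factor + 38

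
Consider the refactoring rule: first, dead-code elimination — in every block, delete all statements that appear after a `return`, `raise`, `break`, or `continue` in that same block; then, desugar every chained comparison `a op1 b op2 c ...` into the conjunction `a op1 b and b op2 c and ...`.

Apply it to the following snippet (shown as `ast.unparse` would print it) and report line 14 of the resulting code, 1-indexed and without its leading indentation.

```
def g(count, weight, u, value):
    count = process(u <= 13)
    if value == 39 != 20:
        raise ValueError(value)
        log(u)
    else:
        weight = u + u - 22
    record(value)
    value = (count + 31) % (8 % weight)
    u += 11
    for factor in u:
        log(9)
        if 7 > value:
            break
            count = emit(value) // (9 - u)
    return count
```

Transformed code:
def g(count, weight, u, value):
    count = process(u <= 13)
    if value == 39 and 39 != 20:
        raise ValueError(value)
    else:
        weight = u + u - 22
    record(value)
    value = (count + 31) % (8 % weight)
    u += 11
    for factor in u:
        log(9)
        if 7 > value:
            break
    return count

return count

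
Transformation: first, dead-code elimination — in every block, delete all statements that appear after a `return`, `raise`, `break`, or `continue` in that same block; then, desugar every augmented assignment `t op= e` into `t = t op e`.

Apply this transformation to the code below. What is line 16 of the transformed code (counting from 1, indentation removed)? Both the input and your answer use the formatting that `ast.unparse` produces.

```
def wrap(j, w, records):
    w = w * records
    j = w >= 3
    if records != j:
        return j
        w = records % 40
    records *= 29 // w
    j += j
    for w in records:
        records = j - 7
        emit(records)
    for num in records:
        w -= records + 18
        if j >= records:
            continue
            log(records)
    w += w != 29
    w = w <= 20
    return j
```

w = w <= 20

Transformed code:
def wrap(j, w, records):
    w = w * records
    j = w >= 3
    if records != j:
        return j
    records = records * (29 // w)
    j = j + j
    for w in records:
        records = j - 7
        emit(records)
    for num in records:
        w = w - (records + 18)
        if j >= records:
            continue
    w = w + (w != 29)
    w = w <= 20
    return j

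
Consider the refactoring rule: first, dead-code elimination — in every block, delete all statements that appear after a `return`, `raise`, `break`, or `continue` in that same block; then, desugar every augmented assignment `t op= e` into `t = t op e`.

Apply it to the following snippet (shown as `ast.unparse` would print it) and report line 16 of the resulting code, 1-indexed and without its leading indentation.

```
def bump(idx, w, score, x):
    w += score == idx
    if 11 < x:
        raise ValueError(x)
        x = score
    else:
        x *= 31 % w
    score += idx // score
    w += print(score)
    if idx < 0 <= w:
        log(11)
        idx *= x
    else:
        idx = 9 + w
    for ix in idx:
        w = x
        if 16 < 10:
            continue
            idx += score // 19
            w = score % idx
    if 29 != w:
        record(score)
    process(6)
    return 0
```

if 16 < 10:

Transformed code:
def bump(idx, w, score, x):
    w = w + (score == idx)
    if 11 < x:
        raise ValueError(x)
    else:
        x = x * (31 % w)
    score = score + idx // score
    w = w + print(score)
    if idx < 0 <= w:
        log(11)
        idx = idx * x
    else:
        idx = 9 + w
    for ix in idx:
        w = x
        if 16 < 10:
            continue
    if 29 != w:
        record(score)
    process(6)
    return 0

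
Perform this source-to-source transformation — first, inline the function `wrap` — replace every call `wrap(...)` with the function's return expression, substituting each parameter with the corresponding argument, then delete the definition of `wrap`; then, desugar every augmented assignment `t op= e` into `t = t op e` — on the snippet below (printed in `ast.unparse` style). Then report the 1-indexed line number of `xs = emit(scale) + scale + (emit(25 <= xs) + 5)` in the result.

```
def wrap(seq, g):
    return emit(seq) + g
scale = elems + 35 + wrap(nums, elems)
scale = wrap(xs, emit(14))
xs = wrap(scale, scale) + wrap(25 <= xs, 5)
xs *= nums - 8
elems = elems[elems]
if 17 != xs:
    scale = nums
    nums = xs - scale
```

Transformed code:
scale = elems + 35 + (emit(nums) + elems)
scale = emit(xs) + emit(14)
xs = emit(scale) + scale + (emit(25 <= xs) + 5)
xs = xs * (nums - 8)
elems = elems[elems]
if 17 != xs:
    scale = nums
    nums = xs - scale

3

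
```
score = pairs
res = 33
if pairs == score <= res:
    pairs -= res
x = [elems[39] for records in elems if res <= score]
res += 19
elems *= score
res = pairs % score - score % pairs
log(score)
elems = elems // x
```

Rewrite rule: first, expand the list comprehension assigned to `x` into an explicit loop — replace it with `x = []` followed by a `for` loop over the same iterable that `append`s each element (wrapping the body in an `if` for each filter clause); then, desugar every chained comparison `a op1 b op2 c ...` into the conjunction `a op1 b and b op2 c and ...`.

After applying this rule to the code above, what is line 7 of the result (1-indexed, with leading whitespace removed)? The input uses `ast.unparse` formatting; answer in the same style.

if res <= score:

Transformed code:
score = pairs
res = 33
if pairs == score and score <= res:
    pairs -= res
x = []
for records in elems:
    if res <= score:
        x.append(elems[39])
res += 19
elems *= score
res = pairs % score - score % pairs
log(score)
elems = elems // x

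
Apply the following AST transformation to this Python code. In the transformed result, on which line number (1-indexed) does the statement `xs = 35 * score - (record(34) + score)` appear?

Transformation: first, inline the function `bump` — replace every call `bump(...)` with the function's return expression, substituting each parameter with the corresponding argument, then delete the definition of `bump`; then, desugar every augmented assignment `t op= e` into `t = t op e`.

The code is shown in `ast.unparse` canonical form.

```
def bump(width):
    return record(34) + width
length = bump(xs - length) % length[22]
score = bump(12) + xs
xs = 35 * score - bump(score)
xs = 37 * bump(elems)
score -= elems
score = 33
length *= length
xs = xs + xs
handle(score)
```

Transformed code:
length = (record(34) + (xs - length)) % length[22]
score = record(34) + 12 + xs
xs = 35 * score - (record(34) + score)
xs = 37 * (record(34) + elems)
score = score - elems
score = 33
length = length * length
xs = xs + xs
handle(score)

3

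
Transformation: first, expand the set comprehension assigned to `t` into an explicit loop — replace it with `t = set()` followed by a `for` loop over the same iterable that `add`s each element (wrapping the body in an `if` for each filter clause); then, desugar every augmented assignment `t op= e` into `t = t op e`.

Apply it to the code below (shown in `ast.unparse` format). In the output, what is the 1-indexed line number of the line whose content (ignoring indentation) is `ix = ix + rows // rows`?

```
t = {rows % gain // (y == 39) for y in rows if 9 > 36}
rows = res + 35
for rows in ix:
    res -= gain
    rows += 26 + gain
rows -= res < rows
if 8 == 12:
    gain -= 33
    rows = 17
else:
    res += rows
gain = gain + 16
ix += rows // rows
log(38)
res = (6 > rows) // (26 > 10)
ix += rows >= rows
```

Transformed code:
t = set()
for y in rows:
    if 9 > 36:
        t.add(rows % gain // (y == 39))
rows = res + 35
for rows in ix:
    res = res - gain
    rows = rows + (26 + gain)
rows = rows - (res < rows)
if 8 == 12:
    gain = gain - 33
    rows = 17
else:
    res = res + rows
gain = gain + 16
ix = ix + rows // rows
log(38)
res = (6 > rows) // (26 > 10)
ix = ix + (rows >= rows)

16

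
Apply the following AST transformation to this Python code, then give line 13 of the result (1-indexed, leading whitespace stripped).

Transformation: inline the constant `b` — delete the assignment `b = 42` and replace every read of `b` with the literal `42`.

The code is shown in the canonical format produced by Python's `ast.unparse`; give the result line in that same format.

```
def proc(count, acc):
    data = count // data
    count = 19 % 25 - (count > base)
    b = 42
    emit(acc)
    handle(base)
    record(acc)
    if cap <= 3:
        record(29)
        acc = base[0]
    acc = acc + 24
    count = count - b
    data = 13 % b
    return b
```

return 42

Transformed code:
def proc(count, acc):
    data = count // data
    count = 19 % 25 - (count > base)
    emit(acc)
    handle(base)
    record(acc)
    if cap <= 3:
        record(29)
        acc = base[0]
    acc = acc + 24
    count = count - 42
    data = 13 % 42
    return 42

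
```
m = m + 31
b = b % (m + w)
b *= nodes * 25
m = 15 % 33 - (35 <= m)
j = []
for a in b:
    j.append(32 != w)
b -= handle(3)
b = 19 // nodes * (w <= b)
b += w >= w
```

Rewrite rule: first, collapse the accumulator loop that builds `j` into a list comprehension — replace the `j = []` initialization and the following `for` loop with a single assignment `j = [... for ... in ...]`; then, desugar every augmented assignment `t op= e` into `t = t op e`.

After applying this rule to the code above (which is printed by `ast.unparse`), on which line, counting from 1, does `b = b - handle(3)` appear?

6

Transformed code:
m = m + 31
b = b % (m + w)
b = b * (nodes * 25)
m = 15 % 33 - (35 <= m)
j = [32 != w for a in b]
b = b - handle(3)
b = 19 // nodes * (w <= b)
b = b + (w >= w)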